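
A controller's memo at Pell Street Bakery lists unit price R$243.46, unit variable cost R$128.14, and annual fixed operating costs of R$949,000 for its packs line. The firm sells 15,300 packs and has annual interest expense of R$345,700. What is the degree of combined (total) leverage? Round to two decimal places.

3.76

At 15,300 units, contribution = 15,300 × R$115.32 = R$1,764,396.00.
Operating income = contribution − fixed costs = R$1,764,396.00 − R$949,000 = R$815,396.00. Interest = R$345,700.00.
DOL = R$1,764,396.00 ÷ R$815,396.00 = 2.1639; DFL = R$815,396.00 ÷ R$469,696.00 = 1.7360.
DCL = DOL × DFL = 2.1639 × 1.7360 = 3.7565.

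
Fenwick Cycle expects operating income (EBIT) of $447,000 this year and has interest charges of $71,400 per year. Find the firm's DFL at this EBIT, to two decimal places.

Annual interest charges come to $71,400.00.
Degree of financial leverage = EBIT / (EBIT − interest) = $447,000 / $375,600.00 = 1.1901.

1.19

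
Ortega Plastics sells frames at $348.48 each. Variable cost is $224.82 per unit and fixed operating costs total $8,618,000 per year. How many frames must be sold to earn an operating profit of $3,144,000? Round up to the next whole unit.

95,116 frames

Unit CM = price − variable cost = $348.48 − $224.82 = $123.66.
Units = (FC + target) / CM = ($8,618,000 + $3,144,000) / $123.66 = 95,115.64, so 95,116 frames.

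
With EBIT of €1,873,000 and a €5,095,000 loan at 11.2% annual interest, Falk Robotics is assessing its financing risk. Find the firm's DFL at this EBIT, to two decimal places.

Annual interest charges come to €570,640.00.
DFL = EBIT ÷ (EBIT − I) = €1,873,000 ÷ (€1,873,000 − €570,640.00) = €1,873,000 ÷ €1,302,360.00 = 1.4382.

1.44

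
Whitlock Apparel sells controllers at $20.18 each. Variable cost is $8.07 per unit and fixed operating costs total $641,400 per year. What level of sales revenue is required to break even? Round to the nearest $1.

CM per unit = $20.18 − $8.07 = $12.11; CM ratio = $12.11 / $20.18 = 0.6001.
Break-even sales = FC ÷ CM ratio = $641,400 × $20.18 / $12.11 = $1,068,823.

$1,068,823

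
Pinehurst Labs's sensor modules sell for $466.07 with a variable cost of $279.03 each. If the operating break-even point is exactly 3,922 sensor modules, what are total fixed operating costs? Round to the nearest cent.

Unit CM = price − variable cost = $466.07 − $279.03 = $187.04.
Since BE = FC / CM, FC = 3,922 × $187.04 = $733,570.88.

$733,570.88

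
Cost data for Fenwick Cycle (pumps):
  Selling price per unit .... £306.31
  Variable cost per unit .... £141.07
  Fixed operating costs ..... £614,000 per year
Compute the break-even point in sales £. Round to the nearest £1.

£1,138,189

Contribution margin per unit = £306.31 − £141.07 = £165.24, a CM ratio of £165.24 ÷ £306.31 = 0.5395.
Break-even revenue = fixed costs × price ÷ CM = £614,000 × £306.31 ÷ £165.24 = £1,138,189.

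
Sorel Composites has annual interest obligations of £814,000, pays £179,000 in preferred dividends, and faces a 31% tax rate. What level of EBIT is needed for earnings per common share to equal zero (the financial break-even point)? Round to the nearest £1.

Preferred dividends are paid after tax, so their pre-tax equivalent is £179,000 ÷ (1 − 0.31) = £259,420.29.
EPS = 0 when EBIT covers interest plus the pre-tax preferred burden: £814,000 + £259,420.29 = £1,073,420.29.

£1,073,420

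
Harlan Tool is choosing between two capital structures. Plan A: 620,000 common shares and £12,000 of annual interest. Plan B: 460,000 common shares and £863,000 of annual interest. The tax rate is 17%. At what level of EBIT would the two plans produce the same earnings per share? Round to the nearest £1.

Set EPS_A = EPS_B: (EBIT − £12,000)(1 − 0.17) ÷ 620,000 = (EBIT − £863,000)(1 − 0.17) ÷ 460,000.
Cancelling (1 − t) and cross-multiplying: 460,000·(EBIT − 12,000) = 620,000·(EBIT − 863,000).
EBIT × (620,000 − 460,000) = 863,000 × 620,000 − 12,000 × 460,000 = 529,540,000,000, so EBIT = 529,540,000,000 ÷ 160,000 = 3,309,625.00.

£3,309,625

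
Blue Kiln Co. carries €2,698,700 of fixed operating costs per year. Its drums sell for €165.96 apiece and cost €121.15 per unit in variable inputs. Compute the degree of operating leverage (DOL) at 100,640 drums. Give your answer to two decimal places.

Total contribution margin = 100,640 × €44.81 = €4,509,678.40.
EBIT = €4,509,678.40 − €2,698,700 = €1,810,978.40.
DOL = contribution ÷ EBIT = €4,509,678.40 ÷ €1,810,978.40 = 2.4902.

2.49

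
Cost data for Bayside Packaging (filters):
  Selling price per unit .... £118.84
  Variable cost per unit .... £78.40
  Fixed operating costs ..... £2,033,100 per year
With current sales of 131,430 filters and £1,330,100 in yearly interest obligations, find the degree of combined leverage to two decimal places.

Contribution at this volume is 131,430 × £40.44 = £5,315,029.20.
EBIT = £5,315,029.20 − £2,033,100 = £3,281,929.20. Interest = £1,330,100.00.
DOL = £5,315,029.20 ÷ £3,281,929.20 = 1.6195; DFL = £3,281,929.20 ÷ £1,951,829.20 = 1.6815.
DCL = DOL × DFL = 1.6195 × 1.6815 = 2.7232.

2.72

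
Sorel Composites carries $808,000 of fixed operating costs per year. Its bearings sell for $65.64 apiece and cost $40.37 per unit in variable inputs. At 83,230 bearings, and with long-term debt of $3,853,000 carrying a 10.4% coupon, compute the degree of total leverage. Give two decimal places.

2.35

Contribution at this volume is 83,230 × $25.27 = $2,103,222.10.
Operating income = contribution − fixed costs = $2,103,222.10 − $808,000 = $1,295,222.10. Interest = $400,712.00, so EBIT − I = $894,510.10.
Degree of total leverage = total CM / (EBIT − interest) = $2,103,222.10 / $894,510.10 = 2.3513.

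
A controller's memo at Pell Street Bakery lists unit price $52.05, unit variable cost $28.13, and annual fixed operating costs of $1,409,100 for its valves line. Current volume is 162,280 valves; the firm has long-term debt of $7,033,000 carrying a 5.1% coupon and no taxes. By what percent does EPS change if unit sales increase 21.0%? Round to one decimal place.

Contribution at this volume is 162,280 × $23.92 = $3,881,737.60.
Subtracting fixed costs: EBIT = $3,881,737.60 − $1,409,100 = $2,472,637.60.
Interest = $358,683.00, so EBIT − I = $2,113,954.60.
Degree of combined leverage = contribution ÷ (EBIT − I) = $3,881,737.60 ÷ $2,113,954.60 = 1.8362.
EPS therefore changes by 1.8362 × (+21.0%) = +38.6%.

+38.6%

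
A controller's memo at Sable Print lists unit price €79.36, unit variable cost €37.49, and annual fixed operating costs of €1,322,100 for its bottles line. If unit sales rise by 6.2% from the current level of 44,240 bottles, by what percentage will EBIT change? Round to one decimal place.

+21.7%

Total contribution margin = 44,240 × €41.87 = €1,852,328.80.
EBIT = €1,852,328.80 − €1,322,100 = €530,228.80.
So DOL = total CM / EBIT = €1,852,328.80 / €530,228.80 = 3.4935.
So EBIT moves 3.4935 × (+6.2%) = +21.7%.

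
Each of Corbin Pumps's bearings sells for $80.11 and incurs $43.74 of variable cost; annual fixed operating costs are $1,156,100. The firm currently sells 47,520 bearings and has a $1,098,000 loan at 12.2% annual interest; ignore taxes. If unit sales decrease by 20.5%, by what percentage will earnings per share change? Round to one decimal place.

Contribution at this volume is 47,520 × $36.37 = $1,728,302.40.
Subtracting fixed costs: EBIT = $1,728,302.40 − $1,156,100 = $572,202.40.
Interest = $133,956.00, so EBIT − I = $438,246.40.
Degree of combined leverage = contribution ÷ (EBIT − I) = $1,728,302.40 ÷ $438,246.40 = 3.9437.
EPS therefore changes by 3.9437 × (-20.5%) = -80.8%.

-80.8%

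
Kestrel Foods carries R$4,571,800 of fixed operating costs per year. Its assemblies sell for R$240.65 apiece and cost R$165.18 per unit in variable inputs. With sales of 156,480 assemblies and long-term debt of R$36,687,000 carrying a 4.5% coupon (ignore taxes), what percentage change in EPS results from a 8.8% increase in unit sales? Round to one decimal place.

+18.6%

At 156,480 units, contribution = 156,480 × R$75.47 = R$11,809,545.60.
Operating income = contribution − fixed costs = R$11,809,545.60 − R$4,571,800 = R$7,237,745.60.
Interest = R$1,650,915.00, so EBIT − I = R$5,586,830.60.
DCL = total CM / (EBIT − I) = R$11,809,545.60 / R$5,586,830.60 = 2.1138.
EPS therefore changes by 2.1138 × (+8.8%) = +18.6%.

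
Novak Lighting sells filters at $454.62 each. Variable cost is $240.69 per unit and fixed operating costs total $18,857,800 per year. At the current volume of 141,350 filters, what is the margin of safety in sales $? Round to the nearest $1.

$24,186,059

Each unit contributes $454.62 − $240.69 = $213.93. Break-even units = $18,857,800 ÷ $213.93 = 88,149.39; break-even revenue = 88,149.39 × $454.62 = $40,074,477.80.
Current sales = 141,350 × $454.62 = $64,260,537.00.
Margin of safety = $64,260,537.00 − $40,074,477.80 = $24,186,059.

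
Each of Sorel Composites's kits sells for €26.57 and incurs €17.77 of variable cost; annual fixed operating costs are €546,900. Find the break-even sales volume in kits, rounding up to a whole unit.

Unit CM = price − variable cost = €26.57 − €17.77 = €8.80.
Units to break even: €546,900 ÷ €8.80 = 62,147.73, rounded up to 62,148.

62,148 kits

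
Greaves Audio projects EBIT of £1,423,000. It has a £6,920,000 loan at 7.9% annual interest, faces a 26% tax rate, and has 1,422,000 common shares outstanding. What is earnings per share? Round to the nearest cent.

Pre-tax income = £1,423,000 − £546,680.00 = £876,320.00.
Net income = £876,320.00 × (1 − 0.26) = £648,476.80.
EPS = £648,476.80 ÷ 1,422,000 = £0.46.

£0.46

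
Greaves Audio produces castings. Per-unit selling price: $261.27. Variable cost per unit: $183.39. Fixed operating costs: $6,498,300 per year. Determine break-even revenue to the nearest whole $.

$21,800,345

CM per unit = $261.27 − $183.39 = $77.88; CM ratio = $77.88 / $261.27 = 0.2981.
Break-even revenue = fixed costs × price ÷ CM = $6,498,300 × $261.27 ÷ $77.88 = $21,800,345.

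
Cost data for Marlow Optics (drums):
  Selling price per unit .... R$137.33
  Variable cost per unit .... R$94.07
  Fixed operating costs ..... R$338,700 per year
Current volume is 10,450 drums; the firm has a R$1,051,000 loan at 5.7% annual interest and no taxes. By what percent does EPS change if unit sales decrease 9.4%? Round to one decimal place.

-79.5%

Total contribution margin = 10,450 × R$43.26 = R$452,067.00.
EBIT = R$452,067.00 − R$338,700 = R$113,367.00.
Interest = R$59,907.00, so EBIT − I = R$53,460.00.
DCL = total CM / (EBIT − I) = R$452,067.00 / R$53,460.00 = 8.4562.
%ΔEPS = DCL × %ΔSales = 8.4562 × -9.4% = -79.5%.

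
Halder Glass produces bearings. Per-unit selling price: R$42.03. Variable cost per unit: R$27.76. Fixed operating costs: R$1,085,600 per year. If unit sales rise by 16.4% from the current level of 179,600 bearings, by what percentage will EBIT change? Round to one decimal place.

+28.5%

Total contribution margin = 179,600 × R$14.27 = R$2,562,892.00.
Operating income = contribution − fixed costs = R$2,562,892.00 − R$1,085,600 = R$1,477,292.00.
Degree of operating leverage = R$2,562,892.00 / R$1,477,292.00 = 1.7349.
Operating income changes by 1.7349 × +16.4% = +28.5%.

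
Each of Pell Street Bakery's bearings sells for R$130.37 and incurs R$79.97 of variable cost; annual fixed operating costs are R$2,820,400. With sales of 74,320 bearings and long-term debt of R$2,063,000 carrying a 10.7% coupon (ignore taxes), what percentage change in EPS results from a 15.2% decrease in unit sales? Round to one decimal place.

At 74,320 units, contribution = 74,320 × R$50.40 = R$3,745,728.00.
EBIT = R$3,745,728.00 − R$2,820,400 = R$925,328.00.
After interest of R$220,741.00, pre-tax earnings = R$704,587.00.
DCL = total CM / (EBIT − I) = R$3,745,728.00 / R$704,587.00 = 5.3162.
%ΔEPS = DCL × %ΔSales = 5.3162 × -15.2% = -80.8%.

-80.8%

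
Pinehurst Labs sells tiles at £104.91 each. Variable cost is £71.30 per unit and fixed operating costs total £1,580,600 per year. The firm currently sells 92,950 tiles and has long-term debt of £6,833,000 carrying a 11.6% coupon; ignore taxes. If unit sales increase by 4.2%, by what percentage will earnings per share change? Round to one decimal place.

+17.5%

Contribution at this volume is 92,950 × £33.61 = £3,124,049.50.
EBIT = £3,124,049.50 − £1,580,600 = £1,543,449.50.
After interest of £792,628.00, pre-tax earnings = £750,821.50.
Degree of combined leverage = contribution ÷ (EBIT − I) = £3,124,049.50 ÷ £750,821.50 = 4.1608.
EPS therefore changes by 4.1608 × (+4.2%) = +17.5%.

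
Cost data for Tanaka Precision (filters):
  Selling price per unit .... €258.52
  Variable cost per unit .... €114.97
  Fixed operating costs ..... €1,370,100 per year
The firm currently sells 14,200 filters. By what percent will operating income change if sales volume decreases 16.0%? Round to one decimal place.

-48.8%

Total contribution margin = 14,200 × €143.55 = €2,038,410.00.
Subtracting fixed costs: EBIT = €2,038,410.00 − €1,370,100 = €668,310.00.
DOL = contribution ÷ EBIT = €2,038,410.00 ÷ €668,310.00 = 3.0501.
Operating income changes by 3.0501 × -16.0% = -48.8%.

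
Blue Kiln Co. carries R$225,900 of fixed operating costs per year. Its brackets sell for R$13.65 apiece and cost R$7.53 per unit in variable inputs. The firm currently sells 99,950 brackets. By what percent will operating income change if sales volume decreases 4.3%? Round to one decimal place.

-6.8%

At 99,950 units, contribution = 99,950 × R$6.12 = R$611,694.00.
Subtracting fixed costs: EBIT = R$611,694.00 − R$225,900 = R$385,794.00.
DOL = contribution ÷ EBIT = R$611,694.00 ÷ R$385,794.00 = 1.5855.
So EBIT moves 1.5855 × (-4.3%) = -6.8%.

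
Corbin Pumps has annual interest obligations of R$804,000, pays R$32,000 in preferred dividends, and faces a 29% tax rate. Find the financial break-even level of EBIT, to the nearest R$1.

Preferred dividends are paid after tax, so their pre-tax equivalent is R$32,000 ÷ (1 − 0.29) = R$45,070.42.
EPS = 0 when EBIT covers interest plus the pre-tax preferred burden: R$804,000 + R$45,070.42 = R$849,070.42.

R$849,070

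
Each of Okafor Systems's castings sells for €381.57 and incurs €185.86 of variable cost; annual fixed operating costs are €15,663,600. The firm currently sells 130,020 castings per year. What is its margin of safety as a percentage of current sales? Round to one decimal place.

38.4%

Contribution margin per unit = €381.57 − €185.86 = €195.71. Break-even units = €15,663,600 ÷ €195.71 = 80,034.75; break-even revenue = 80,034.75 × €381.57 = €30,538,857.76.
Actual sales revenue = 130,020 × €381.57 = €49,611,731.40.
Margin of safety = (€49,611,731.40 − €30,538,857.76) ÷ €49,611,731.40 = 38.4%.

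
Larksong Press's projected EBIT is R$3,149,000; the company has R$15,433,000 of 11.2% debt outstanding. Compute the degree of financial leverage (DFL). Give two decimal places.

Annual interest charges come to R$1,728,496.00.
Degree of financial leverage = EBIT / (EBIT − interest) = R$3,149,000 / R$1,420,504.00 = 2.2168.

2.22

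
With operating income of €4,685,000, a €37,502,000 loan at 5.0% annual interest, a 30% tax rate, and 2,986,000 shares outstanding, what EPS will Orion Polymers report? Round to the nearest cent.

€0.66

Interest = €1,875,100.00, so EBT = €4,685,000 − €1,875,100.00 = €2,809,900.00.
Net income = €2,809,900.00 × (1 − 0.30) = €1,966,930.00.
EPS = €1,966,930.00 ÷ 2,986,000 = €0.66.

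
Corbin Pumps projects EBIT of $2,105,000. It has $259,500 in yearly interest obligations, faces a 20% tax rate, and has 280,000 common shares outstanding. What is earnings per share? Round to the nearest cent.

$5.27

Interest = $259,500.00, so EBT = $2,105,000 − $259,500.00 = $1,845,500.00.
After tax at 20%: net income = $1,845,500.00 × 0.80 = $1,476,400.00.
Per share: $1,476,400.00 / 280,000 shares = $5.27.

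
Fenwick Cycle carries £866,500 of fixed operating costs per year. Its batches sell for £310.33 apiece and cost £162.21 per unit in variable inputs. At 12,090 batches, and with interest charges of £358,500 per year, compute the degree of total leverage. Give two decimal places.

3.17

At 12,090 units, contribution = 12,090 × £148.12 = £1,790,770.80.
EBIT = £1,790,770.80 − £866,500 = £924,270.80. Interest = £358,500.00.
DOL = £1,790,770.80 ÷ £924,270.80 = 1.9375; DFL = £924,270.80 ÷ £565,770.80 = 1.6336.
Combined leverage = 1.9375 × 1.6336 = 3.1651.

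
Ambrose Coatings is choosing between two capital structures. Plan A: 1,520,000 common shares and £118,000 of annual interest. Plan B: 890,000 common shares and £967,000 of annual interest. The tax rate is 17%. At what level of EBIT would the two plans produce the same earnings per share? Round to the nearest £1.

£2,166,381

Set EPS_A = EPS_B: (EBIT − £118,000)(1 − 0.17) ÷ 1,520,000 = (EBIT − £967,000)(1 − 0.17) ÷ 890,000.
Cancelling (1 − t) and cross-multiplying: 890,000·(EBIT − 118,000) = 1,520,000·(EBIT − 967,000).
Solving, EBIT = (967,000·1,520,000 − 118,000·890,000) / (1,520,000 − 890,000) = 1,364,820,000,000 / 630,000 = 2,166,380.95.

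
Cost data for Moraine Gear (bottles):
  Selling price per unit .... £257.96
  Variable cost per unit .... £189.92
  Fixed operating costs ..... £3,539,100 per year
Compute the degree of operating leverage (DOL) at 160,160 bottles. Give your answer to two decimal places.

At 160,160 units, contribution = 160,160 × £68.04 = £10,897,286.40.
EBIT = £10,897,286.40 − £3,539,100 = £7,358,186.40.
DOL = contribution ÷ EBIT = £10,897,286.40 ÷ £7,358,186.40 = 1.4810.

1.48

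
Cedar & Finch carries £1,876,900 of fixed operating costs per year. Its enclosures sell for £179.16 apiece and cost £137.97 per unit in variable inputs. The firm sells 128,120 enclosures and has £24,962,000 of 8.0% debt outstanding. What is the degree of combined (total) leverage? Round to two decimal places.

At 128,120 units, contribution = 128,120 × £41.19 = £5,277,262.80.
Subtracting fixed costs: EBIT = £5,277,262.80 − £1,876,900 = £3,400,362.80. Interest = £1,996,960.00.
DOL = £5,277,262.80 ÷ £3,400,362.80 = 1.5520; DFL = £3,400,362.80 ÷ £1,403,402.80 = 2.4229.
DCL = DOL × DFL = 1.5520 × 2.4229 = 3.7603.

3.76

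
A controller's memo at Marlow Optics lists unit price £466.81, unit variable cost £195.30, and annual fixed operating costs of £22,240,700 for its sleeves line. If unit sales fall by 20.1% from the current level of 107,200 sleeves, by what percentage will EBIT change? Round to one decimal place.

At 107,200 units, contribution = 107,200 × £271.51 = £29,105,872.00.
Subtracting fixed costs: EBIT = £29,105,872.00 − £22,240,700 = £6,865,172.00.
Degree of operating leverage = £29,105,872.00 / £6,865,172.00 = 4.2396.
%ΔEBIT = DOL × %ΔSales = 4.2396 × -20.1% = -85.2%.

-85.2%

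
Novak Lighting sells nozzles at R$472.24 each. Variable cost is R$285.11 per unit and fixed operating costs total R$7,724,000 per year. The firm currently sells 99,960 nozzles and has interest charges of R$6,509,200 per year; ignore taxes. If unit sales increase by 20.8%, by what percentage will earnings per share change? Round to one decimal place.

Contribution at this volume is 99,960 × R$187.13 = R$18,705,514.80.
Subtracting fixed costs: EBIT = R$18,705,514.80 − R$7,724,000 = R$10,981,514.80.
After interest of R$6,509,200.00, pre-tax earnings = R$4,472,314.80.
DCL = total CM / (EBIT − I) = R$18,705,514.80 / R$4,472,314.80 = 4.1825.
EPS therefore changes by 4.1825 × (+20.8%) = +87.0%.

+87.0%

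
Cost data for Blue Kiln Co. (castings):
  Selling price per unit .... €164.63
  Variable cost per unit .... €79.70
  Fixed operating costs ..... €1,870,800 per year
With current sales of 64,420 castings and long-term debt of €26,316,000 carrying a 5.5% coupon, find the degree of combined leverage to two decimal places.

At 64,420 units, contribution = 64,420 × €84.93 = €5,471,190.60.
EBIT = €5,471,190.60 − €1,870,800 = €3,600,390.60. Interest = €1,447,380.00, so EBIT − I = €2,153,010.60.
DCL = contribution ÷ (EBIT − I) = €5,471,190.60 ÷ €2,153,010.60 = 2.5412.

2.54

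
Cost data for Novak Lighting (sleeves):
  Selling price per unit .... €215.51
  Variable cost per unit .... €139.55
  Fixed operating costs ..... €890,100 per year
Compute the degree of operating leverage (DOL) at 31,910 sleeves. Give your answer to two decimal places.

1.58

Total contribution margin = 31,910 × €75.96 = €2,423,883.60.
Subtracting fixed costs: EBIT = €2,423,883.60 − €890,100 = €1,533,783.60.
So DOL = total CM / EBIT = €2,423,883.60 / €1,533,783.60 = 1.5803.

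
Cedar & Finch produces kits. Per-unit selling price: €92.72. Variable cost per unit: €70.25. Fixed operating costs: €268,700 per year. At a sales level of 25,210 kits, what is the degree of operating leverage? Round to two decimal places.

1.90

Contribution at this volume is 25,210 × €22.47 = €566,468.70.
Operating income = contribution − fixed costs = €566,468.70 − €268,700 = €297,768.70.
Degree of operating leverage = €566,468.70 / €297,768.70 = 1.9024.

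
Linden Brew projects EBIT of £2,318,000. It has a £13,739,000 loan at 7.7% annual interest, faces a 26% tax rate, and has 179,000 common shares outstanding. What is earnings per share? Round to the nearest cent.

Interest = £1,057,903.00, so EBT = £2,318,000 − £1,057,903.00 = £1,260,097.00.
After tax at 26%: net income = £1,260,097.00 × 0.74 = £932,471.78.
Per share: £932,471.78 / 179,000 shares = £5.21.

£5.21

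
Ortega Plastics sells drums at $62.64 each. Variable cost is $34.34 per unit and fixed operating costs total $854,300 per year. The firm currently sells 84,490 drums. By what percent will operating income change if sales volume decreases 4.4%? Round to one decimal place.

-6.8%

At 84,490 units, contribution = 84,490 × $28.30 = $2,391,067.00.
Operating income = contribution − fixed costs = $2,391,067.00 − $854,300 = $1,536,767.00.
So DOL = total CM / EBIT = $2,391,067.00 / $1,536,767.00 = 1.5559.
Operating income changes by 1.5559 × -4.4% = -6.8%.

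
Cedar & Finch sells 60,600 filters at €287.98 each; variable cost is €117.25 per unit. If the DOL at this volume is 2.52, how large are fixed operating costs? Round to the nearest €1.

Contribution at this volume is 60,600 × €170.73 = €10,346,238.00.
Since DOL = CM ÷ EBIT, EBIT = €10,346,238.00 ÷ 2.52 = €4,105,650.00.
And FC = contribution − EBIT = €10,346,238.00 − €4,105,650.00 = €6,240,588.

€6,240,588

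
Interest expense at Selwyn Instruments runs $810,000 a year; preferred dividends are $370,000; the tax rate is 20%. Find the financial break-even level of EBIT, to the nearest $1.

$1,272,500

Preferred dividends are paid after tax, so their pre-tax equivalent is $370,000 ÷ (1 − 0.20) = $462,500.00.
Financial break-even EBIT = interest + D_p ÷ (1 − t) = $810,000 + $462,500.00 = $1,272,500.00.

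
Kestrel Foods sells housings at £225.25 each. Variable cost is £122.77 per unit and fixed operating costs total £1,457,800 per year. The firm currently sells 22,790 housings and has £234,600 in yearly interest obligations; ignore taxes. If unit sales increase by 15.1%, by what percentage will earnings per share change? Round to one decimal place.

At 22,790 units, contribution = 22,790 × £102.48 = £2,335,519.20.
Subtracting fixed costs: EBIT = £2,335,519.20 − £1,457,800 = £877,719.20.
Interest = £234,600.00, so EBIT − I = £643,119.20.
Degree of combined leverage = contribution ÷ (EBIT − I) = £2,335,519.20 ÷ £643,119.20 = 3.6315.
EPS therefore changes by 3.6315 × (+15.1%) = +54.8%.

+54.8%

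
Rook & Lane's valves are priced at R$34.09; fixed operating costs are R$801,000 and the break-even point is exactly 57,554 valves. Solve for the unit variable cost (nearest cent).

At break-even, FC = Q × (P − VC), so P − VC = R$801,000 ÷ 57,554 = R$13.9174.
Variable cost per unit = R$34.09 − R$13.9174 = R$20.17.

R$20.17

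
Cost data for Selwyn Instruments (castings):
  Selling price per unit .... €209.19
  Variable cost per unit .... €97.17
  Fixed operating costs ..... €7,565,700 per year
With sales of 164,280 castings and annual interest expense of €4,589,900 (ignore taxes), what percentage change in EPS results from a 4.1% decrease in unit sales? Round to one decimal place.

Contribution at this volume is 164,280 × €112.02 = €18,402,645.60.
Operating income = contribution − fixed costs = €18,402,645.60 − €7,565,700 = €10,836,945.60.
After interest of €4,589,900.00, pre-tax earnings = €6,247,045.60.
DCL = total CM / (EBIT − I) = €18,402,645.60 / €6,247,045.60 = 2.9458.
%ΔEPS = DCL × %ΔSales = 2.9458 × -4.1% = -12.1%.

-12.1%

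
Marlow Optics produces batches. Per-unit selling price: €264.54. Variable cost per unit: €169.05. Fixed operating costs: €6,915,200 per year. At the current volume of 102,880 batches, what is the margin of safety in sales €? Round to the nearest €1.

€8,058,403

Each unit contributes €264.54 − €169.05 = €95.49. Break-even units = €6,915,200 ÷ €95.49 = 72,418.05; break-even revenue = 72,418.05 × €264.54 = €19,157,472.07.
Actual sales revenue = 102,880 × €264.54 = €27,215,875.20.
Margin of safety = €27,215,875.20 − €19,157,472.07 = €8,058,403.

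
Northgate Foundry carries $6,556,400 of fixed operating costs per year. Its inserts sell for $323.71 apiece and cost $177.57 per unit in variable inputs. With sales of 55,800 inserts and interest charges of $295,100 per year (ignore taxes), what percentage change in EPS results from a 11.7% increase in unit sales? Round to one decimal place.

+73.2%

Total contribution margin = 55,800 × $146.14 = $8,154,612.00.
EBIT = $8,154,612.00 − $6,556,400 = $1,598,212.00.
After interest of $295,100.00, pre-tax earnings = $1,303,112.00.
Degree of combined leverage = contribution ÷ (EBIT − I) = $8,154,612.00 ÷ $1,303,112.00 = 6.2578.
EPS therefore changes by 6.2578 × (+11.7%) = +73.2%.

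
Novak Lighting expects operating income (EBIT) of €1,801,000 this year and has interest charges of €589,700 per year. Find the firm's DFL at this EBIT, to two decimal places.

1.49

Interest = €589,700.00.
Degree of financial leverage = EBIT / (EBIT − interest) = €1,801,000 / €1,211,300.00 = 1.4868.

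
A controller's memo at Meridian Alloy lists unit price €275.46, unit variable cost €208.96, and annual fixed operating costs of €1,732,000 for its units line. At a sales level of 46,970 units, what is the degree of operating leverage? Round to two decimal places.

2.24

At 46,970 units, contribution = 46,970 × €66.50 = €3,123,505.00.
EBIT = €3,123,505.00 − €1,732,000 = €1,391,505.00.
Degree of operating leverage = €3,123,505.00 / €1,391,505.00 = 2.2447.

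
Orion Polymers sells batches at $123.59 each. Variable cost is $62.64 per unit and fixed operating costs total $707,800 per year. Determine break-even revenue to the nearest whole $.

Contribution margin per unit = $123.59 − $62.64 = $60.95, a CM ratio of $60.95 ÷ $123.59 = 0.4932.
Break-even revenue = fixed costs × price ÷ CM = $707,800 × $123.59 ÷ $60.95 = $1,435,226.

$1,435,226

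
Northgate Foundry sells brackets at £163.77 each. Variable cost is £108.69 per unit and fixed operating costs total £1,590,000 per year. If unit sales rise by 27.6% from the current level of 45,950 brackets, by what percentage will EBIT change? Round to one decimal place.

Contribution at this volume is 45,950 × £55.08 = £2,530,926.00.
EBIT = £2,530,926.00 − £1,590,000 = £940,926.00.
Degree of operating leverage = £2,530,926.00 / £940,926.00 = 2.6898.
So EBIT moves 2.6898 × (+27.6%) = +74.2%.

+74.2%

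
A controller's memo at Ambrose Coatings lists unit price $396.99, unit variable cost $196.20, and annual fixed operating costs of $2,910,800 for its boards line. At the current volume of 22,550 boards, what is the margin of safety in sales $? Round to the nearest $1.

$3,197,065

Unit CM = price − variable cost = $396.99 − $196.20 = $200.79. Break-even units = $2,910,800 ÷ $200.79 = 14,496.74; break-even revenue = 14,496.74 × $396.99 = $5,755,059.97.
Actual sales revenue = 22,550 × $396.99 = $8,952,124.50.
Margin of safety = $8,952,124.50 − $5,755,059.97 = $3,197,065.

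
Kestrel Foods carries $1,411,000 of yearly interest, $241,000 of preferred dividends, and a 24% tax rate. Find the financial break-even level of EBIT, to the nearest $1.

Preferred dividends are paid after tax, so their pre-tax equivalent is $241,000 ÷ (1 − 0.24) = $317,105.26.
Financial break-even EBIT = interest + D_p ÷ (1 − t) = $1,411,000 + $317,105.26 = $1,728,105.26.

$1,728,105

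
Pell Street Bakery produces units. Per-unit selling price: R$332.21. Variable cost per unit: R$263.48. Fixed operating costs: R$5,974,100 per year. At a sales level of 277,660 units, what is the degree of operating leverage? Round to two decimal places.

1.46

Contribution at this volume is 277,660 × R$68.73 = R$19,083,571.80.
EBIT = R$19,083,571.80 − R$5,974,100 = R$13,109,471.80.
So DOL = total CM / EBIT = R$19,083,571.80 / R$13,109,471.80 = 1.4557.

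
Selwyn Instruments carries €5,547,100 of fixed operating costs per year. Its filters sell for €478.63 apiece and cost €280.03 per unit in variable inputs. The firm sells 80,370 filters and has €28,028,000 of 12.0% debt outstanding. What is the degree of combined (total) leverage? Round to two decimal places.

2.26

Total contribution margin = 80,370 × €198.60 = €15,961,482.00.
Operating income = contribution − fixed costs = €15,961,482.00 − €5,547,100 = €10,414,382.00. Interest = €3,363,360.00.
DOL = €15,961,482.00 ÷ €10,414,382.00 = 1.5326; DFL = €10,414,382.00 ÷ €7,051,022.00 = 1.4770.
Combined leverage = 1.5326 × 1.4770 = 2.2637.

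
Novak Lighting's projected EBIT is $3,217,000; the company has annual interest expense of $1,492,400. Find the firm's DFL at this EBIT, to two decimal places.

1.87

Interest = $1,492,400.00.
DFL = EBIT ÷ (EBIT − I) = $3,217,000 ÷ ($3,217,000 − $1,492,400.00) = $3,217,000 ÷ $1,724,600.00 = 1.8654.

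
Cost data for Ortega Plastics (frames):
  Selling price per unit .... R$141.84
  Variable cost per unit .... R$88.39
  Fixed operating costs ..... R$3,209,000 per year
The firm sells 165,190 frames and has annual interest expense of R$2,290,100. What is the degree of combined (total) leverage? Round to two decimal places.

Total contribution margin = 165,190 × R$53.45 = R$8,829,405.50.
Operating income = contribution − fixed costs = R$8,829,405.50 − R$3,209,000 = R$5,620,405.50. Interest = R$2,290,100.00.
DOL = R$8,829,405.50 ÷ R$5,620,405.50 = 1.5710; DFL = R$5,620,405.50 ÷ R$3,330,305.50 = 1.6877.
Combined leverage = 1.5710 × 1.6877 = 2.6514.

2.65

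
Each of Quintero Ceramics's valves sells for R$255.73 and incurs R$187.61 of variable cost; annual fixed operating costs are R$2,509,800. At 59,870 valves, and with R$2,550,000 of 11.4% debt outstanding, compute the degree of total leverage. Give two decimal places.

Total contribution margin = 59,870 × R$68.12 = R$4,078,344.40.
Operating income = contribution − fixed costs = R$4,078,344.40 − R$2,509,800 = R$1,568,544.40. Interest = R$290,700.00, so EBIT − I = R$1,277,844.40.
Degree of total leverage = total CM / (EBIT − interest) = R$4,078,344.40 / R$1,277,844.40 = 3.1916.

3.19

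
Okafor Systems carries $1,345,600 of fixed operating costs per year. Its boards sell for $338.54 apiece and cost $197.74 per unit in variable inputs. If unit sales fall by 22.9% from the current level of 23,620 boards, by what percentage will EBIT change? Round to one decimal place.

Total contribution margin = 23,620 × $140.80 = $3,325,696.00.
EBIT = $3,325,696.00 − $1,345,600 = $1,980,096.00.
Degree of operating leverage = $3,325,696.00 / $1,980,096.00 = 1.6796.
%ΔEBIT = DOL × %ΔSales = 1.6796 × -22.9% = -38.5%.

-38.5%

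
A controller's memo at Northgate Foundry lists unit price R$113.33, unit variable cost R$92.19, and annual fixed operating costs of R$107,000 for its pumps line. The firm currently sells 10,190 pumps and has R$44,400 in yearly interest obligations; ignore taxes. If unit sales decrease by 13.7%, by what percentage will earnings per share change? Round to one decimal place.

At 10,190 units, contribution = 10,190 × R$21.14 = R$215,416.60.
Subtracting fixed costs: EBIT = R$215,416.60 − R$107,000 = R$108,416.60.
After interest of R$44,400.00, pre-tax earnings = R$64,016.60.
Degree of combined leverage = contribution ÷ (EBIT − I) = R$215,416.60 ÷ R$64,016.60 = 3.3650.
%ΔEPS = DCL × %ΔSales = 3.3650 × -13.7% = -46.1%.

-46.1%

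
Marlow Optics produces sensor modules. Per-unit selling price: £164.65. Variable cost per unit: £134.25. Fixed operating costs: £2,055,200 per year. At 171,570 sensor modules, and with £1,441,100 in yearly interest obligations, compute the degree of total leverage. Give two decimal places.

3.03

At 171,570 units, contribution = 171,570 × £30.40 = £5,215,728.00.
EBIT = £5,215,728.00 − £2,055,200 = £3,160,528.00. Interest = £1,441,100.00.
DOL = £5,215,728.00 ÷ £3,160,528.00 = 1.6503; DFL = £3,160,528.00 ÷ £1,719,428.00 = 1.8381.
DCL = DOL × DFL = 1.6503 × 1.8381 = 3.0334.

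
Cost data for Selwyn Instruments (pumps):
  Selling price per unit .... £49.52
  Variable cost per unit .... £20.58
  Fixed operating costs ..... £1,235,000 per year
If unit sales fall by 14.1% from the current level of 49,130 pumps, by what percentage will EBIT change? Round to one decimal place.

At 49,130 units, contribution = 49,130 × £28.94 = £1,421,822.20.
EBIT = £1,421,822.20 − £1,235,000 = £186,822.20.
DOL = contribution ÷ EBIT = £1,421,822.20 ÷ £186,822.20 = 7.6106.
%ΔEBIT = DOL × %ΔSales = 7.6106 × -14.1% = -107.3%.

-107.3%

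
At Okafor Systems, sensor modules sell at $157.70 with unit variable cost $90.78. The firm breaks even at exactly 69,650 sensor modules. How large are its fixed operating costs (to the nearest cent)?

$4,660,978.00

Unit CM = price − variable cost = $157.70 − $90.78 = $66.92.
Since BE = FC / CM, FC = 69,650 × $66.92 = $4,660,978.00.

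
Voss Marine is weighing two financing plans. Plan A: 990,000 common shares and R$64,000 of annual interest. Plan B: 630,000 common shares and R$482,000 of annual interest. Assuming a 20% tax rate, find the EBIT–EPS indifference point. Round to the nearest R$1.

Set EPS_A = EPS_B: (EBIT − R$64,000)(1 − 0.20) ÷ 990,000 = (EBIT − R$482,000)(1 − 0.20) ÷ 630,000.
Cancelling (1 − t) and cross-multiplying: 630,000·(EBIT − 64,000) = 990,000·(EBIT − 482,000).
EBIT × (990,000 − 630,000) = 482,000 × 990,000 − 64,000 × 630,000 = 436,860,000,000, so EBIT = 436,860,000,000 ÷ 360,000 = 1,213,500.00.

R$1,213,500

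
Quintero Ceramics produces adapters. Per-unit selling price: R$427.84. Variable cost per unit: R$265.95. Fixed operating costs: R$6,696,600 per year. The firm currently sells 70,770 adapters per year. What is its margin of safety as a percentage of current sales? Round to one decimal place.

Contribution margin per unit = R$427.84 − R$265.95 = R$161.89. Break-even units = R$6,696,600 ÷ R$161.89 = 41,365.12; break-even revenue = 41,365.12 × R$427.84 = R$17,697,654.85.
Current sales = 70,770 × R$427.84 = R$30,278,236.80.
Margin of safety = (R$30,278,236.80 − R$17,697,654.85) ÷ R$30,278,236.80 = 41.5%.

41.5%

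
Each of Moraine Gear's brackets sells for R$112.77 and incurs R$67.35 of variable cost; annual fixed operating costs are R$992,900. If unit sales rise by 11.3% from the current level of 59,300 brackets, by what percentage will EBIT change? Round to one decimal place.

Contribution at this volume is 59,300 × R$45.42 = R$2,693,406.00.
EBIT = R$2,693,406.00 − R$992,900 = R$1,700,506.00.
DOL = contribution ÷ EBIT = R$2,693,406.00 ÷ R$1,700,506.00 = 1.5839.
%ΔEBIT = DOL × %ΔSales = 1.5839 × +11.3% = +17.9%.

+17.9%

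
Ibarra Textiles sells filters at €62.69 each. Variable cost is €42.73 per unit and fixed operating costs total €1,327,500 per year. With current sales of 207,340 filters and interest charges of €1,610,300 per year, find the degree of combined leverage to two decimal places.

Total contribution margin = 207,340 × €19.96 = €4,138,506.40.
Operating income = contribution − fixed costs = €4,138,506.40 − €1,327,500 = €2,811,006.40. Interest = €1,610,300.00.
DOL = €4,138,506.40 ÷ €2,811,006.40 = 1.4723; DFL = €2,811,006.40 ÷ €1,200,706.40 = 2.3411.
DCL = DOL × DFL = 1.4723 × 2.3411 = 3.4468.

3.45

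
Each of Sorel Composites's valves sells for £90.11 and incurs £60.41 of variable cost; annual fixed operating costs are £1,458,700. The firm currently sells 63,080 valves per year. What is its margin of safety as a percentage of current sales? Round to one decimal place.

Contribution margin per unit = £90.11 − £60.41 = £29.70. Break-even units = £1,458,700 ÷ £29.70 = 49,114.48; break-even revenue = 49,114.48 × £90.11 = £4,425,705.62.
Current sales = 63,080 × £90.11 = £5,684,138.80.
Margin of safety = (£5,684,138.80 − £4,425,705.62) ÷ £5,684,138.80 = 22.1%.

22.1%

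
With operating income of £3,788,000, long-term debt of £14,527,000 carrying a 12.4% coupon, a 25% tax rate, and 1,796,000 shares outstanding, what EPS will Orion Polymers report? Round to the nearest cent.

£0.83

Pre-tax income = £3,788,000 − £1,801,348.00 = £1,986,652.00.
After tax at 25%: net income = £1,986,652.00 × 0.75 = £1,489,989.00.
EPS = £1,489,989.00 ÷ 1,796,000 = £0.83.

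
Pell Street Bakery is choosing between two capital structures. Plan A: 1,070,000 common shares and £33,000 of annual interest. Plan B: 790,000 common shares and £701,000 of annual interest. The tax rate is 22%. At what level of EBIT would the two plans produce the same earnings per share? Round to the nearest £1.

£2,585,714

At indifference, (EBIT − 33,000)(1 − t)/1,070,000 = (EBIT − 701,000)(1 − t)/790,000.
The (1 − t) factor cancels: (EBIT − 33,000) × 790,000 = (EBIT − 701,000) × 1,070,000.
EBIT × (1,070,000 − 790,000) = 701,000 × 1,070,000 − 33,000 × 790,000 = 724,000,000,000, so EBIT = 724,000,000,000 ÷ 280,000 = 2,585,714.29.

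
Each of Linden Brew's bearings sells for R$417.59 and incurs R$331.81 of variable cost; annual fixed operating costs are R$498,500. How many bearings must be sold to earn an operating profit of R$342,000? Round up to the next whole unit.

Contribution margin per unit = R$417.59 − R$331.81 = R$85.78.
Units = (FC + target) / CM = (R$498,500 + R$342,000) / R$85.78 = 9,798.32, so 9,799 bearings.

9,799 bearings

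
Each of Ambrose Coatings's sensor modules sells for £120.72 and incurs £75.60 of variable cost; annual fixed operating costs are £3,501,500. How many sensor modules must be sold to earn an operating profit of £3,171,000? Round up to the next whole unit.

Each unit contributes £120.72 − £75.60 = £45.12.
Need Q such that Q × £45.12 − £3,501,500 = £3,171,000, i.e. Q = £6,672,500 / £45.12 = 147,883.42 → 147,884.

147,884 sensor modules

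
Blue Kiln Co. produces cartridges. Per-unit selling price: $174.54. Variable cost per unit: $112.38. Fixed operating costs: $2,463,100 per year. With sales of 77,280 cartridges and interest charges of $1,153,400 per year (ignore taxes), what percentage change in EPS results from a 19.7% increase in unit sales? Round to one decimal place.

+79.7%

Total contribution margin = 77,280 × $62.16 = $4,803,724.80.
EBIT = $4,803,724.80 − $2,463,100 = $2,340,624.80.
After interest of $1,153,400.00, pre-tax earnings = $1,187,224.80.
DCL = total CM / (EBIT − I) = $4,803,724.80 / $1,187,224.80 = 4.0462.
%ΔEPS = DCL × %ΔSales = 4.0462 × +19.7% = +79.7%.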